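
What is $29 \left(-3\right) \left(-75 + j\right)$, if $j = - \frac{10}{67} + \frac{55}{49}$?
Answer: $\frac{21143610}{3283} \approx 6440.3$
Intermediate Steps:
$j = \frac{3195}{3283}$ ($j = \left(-10\right) \frac{1}{67} + 55 \cdot \frac{1}{49} = - \frac{10}{67} + \frac{55}{49} = \frac{3195}{3283} \approx 0.9732$)
$29 \left(-3\right) \left(-75 + j\right) = 29 \left(-3\right) \left(-75 + \frac{3195}{3283}\right) = \left(-87\right) \left(- \frac{243030}{3283}\right) = \frac{21143610}{3283}$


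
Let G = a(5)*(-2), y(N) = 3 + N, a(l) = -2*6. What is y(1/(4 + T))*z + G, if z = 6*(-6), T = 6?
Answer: -438/5 ≈ -87.600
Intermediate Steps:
a(l) = -12
z = -36
G = 24 (G = -12*(-2) = 24)
y(1/(4 + T))*z + G = (3 + 1/(4 + 6))*(-36) + 24 = (3 + 1/10)*(-36) + 24 = (3 + ⅒)*(-36) + 24 = (31/10)*(-36) + 24 = -558/5 + 24 = -438/5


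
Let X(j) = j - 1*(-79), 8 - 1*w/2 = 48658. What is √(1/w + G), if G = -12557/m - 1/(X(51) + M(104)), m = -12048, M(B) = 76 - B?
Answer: √7118574520409737/83035820 ≈ 1.0161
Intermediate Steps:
w = -97300 (w = 16 - 2*48658 = 16 - 97316 = -97300)
X(j) = 79 + j (X(j) = j + 79 = 79 + j)
G = 70487/68272 (G = -12557/(-12048) - 1/((79 + 51) + (76 - 1*104)) = -12557*(-1/12048) - 1/(130 + (76 - 104)) = 12557/12048 - 1/(130 - 28) = 12557/12048 - 1/102 = 70487/68272 ≈ 1.0324)
√(1/w + G) = √(1/(-97300) + 70487/68272) = √(-1/97300 + 70487/68272) = √(1714579207/1660716400) = √7118574520409737/83035820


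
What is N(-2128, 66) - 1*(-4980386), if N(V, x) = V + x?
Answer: 4978324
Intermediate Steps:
N(-2128, 66) - 1*(-4980386) = (-2128 + 66) - 1*(-4980386) = -2062 + 4980386 = 4978324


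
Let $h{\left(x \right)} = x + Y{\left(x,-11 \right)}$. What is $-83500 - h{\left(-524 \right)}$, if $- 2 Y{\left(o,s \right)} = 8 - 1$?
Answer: $- \frac{165945}{2} \approx -82973.0$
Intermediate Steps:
$Y{\left(o,s \right)} = - \frac{7}{2}$ ($Y{\left(o,s \right)} = - \frac{8 - 1}{2} = \left(- \frac{1}{2}\right) 7 = - \frac{7}{2}$)
$h{\left(x \right)} = - \frac{7}{2} + x$ ($h{\left(x \right)} = x - \frac{7}{2} = - \frac{7}{2} + x$)
$-83500 - h{\left(-524 \right)} = -83500 - \left(- \frac{7}{2} - 524\right) = -83500 - - \frac{1055}{2} = -83500 + \frac{1055}{2} = - \frac{165945}{2}$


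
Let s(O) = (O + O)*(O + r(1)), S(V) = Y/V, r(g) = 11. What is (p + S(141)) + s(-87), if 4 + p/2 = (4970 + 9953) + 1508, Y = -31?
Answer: 6496967/141 ≈ 46078.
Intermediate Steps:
S(V) = -31/V
s(O) = 2*O*(11 + O) (s(O) = (O + O)*(O + 11) = (2*O)*(11 + O) = 2*O*(11 + O))
p = 32854 (p = -8 + 2*((4970 + 9953) + 1508) = -8 + 2*(14923 + 1508) = -8 + 2*16431 = -8 + 32862 = 32854)
(p + S(141)) + s(-87) = (32854 - 31/141) + 2*(-87)*(11 - 87) = (32854 - 31*1/141) + 2*(-87)*(-76) = (32854 - 31/141) + 13224 = 4632383/141 + 13224 = 6496967/141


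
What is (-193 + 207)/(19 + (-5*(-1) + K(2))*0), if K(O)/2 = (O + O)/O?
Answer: 14/19 ≈ 0.73684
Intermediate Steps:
K(O) = 4 (K(O) = 2*((O + O)/O) = 2*((2*O)/O) = 2*2 = 4)
(-193 + 207)/(19 + (-5*(-1) + K(2))*0) = (-193 + 207)/(19 + (-5*(-1) + 4)*0) = 14/(19 + (5 + 4)*0) = 14/(19 + 9*0) = 14/(19 + 0) = 14/19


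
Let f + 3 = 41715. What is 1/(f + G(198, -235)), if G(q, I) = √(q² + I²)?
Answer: 41712/1739796515 - √94429/1739796515 ≈ 2.3799e-5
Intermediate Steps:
f = 41712 (f = -3 + 41715 = 41712)
G(q, I) = √(I² + q²)
1/(f + G(198, -235)) = 1/(41712 + √((-235)² + 198²)) = 1/(41712 + √(55225 + 39204)) = 1/(41712 + √94429)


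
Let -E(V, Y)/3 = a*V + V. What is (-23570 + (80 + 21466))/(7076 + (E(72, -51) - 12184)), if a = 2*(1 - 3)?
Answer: 506/1115 ≈ 0.45381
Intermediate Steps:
a = -4 (a = 2*(-2) = -4)
E(V, Y) = 9*V (E(V, Y) = -3*(-4*V + V) = -(-9)*V = 9*V)
(-23570 + (80 + 21466))/(7076 + (E(72, -51) - 12184)) = (-23570 + (80 + 21466))/(7076 + (9*72 - 12184)) = (-23570 + 21546)/(7076 + (648 - 12184)) = -2024/(7076 - 11536) = -2024/(-4460) = -2024*(-1/4460) = 506/1115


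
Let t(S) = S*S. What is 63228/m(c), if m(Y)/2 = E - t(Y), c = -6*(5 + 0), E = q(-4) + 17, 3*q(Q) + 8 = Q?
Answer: -31614/887 ≈ -35.641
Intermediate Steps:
t(S) = S²
q(Q) = -8/3 + Q/3
E = 13 (E = (-8/3 + (⅓)*(-4)) + 17 = (-8/3 - 4/3) + 17 = -4 + 17 = 13)
c = -30 (c = -6*5 = -30)
m(Y) = 26 - 2*Y² (m(Y) = 2*(13 - Y²) = 26 - 2*Y²)
63228/m(c) = 63228/(26 - 2*(-30)²) = 63228/(26 - 2*900) = 63228/(26 - 1800) = 63228/(-1774) = 63228*(-1/1774) = -31614/887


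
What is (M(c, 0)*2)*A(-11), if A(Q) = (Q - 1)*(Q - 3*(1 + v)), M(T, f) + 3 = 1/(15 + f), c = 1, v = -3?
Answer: -352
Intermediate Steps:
M(T, f) = -3 + 1/(15 + f)
A(Q) = (-1 + Q)*(6 + Q) (A(Q) = (Q - 1)*(Q - 3*(1 - 3)) = (-1 + Q)*(Q - 3*(-2)) = (-1 + Q)*(Q + 6) = (-1 + Q)*(6 + Q))
(M(c, 0)*2)*A(-11) = (((-44 - 3*0)/(15 + 0))*2)*(-6 + (-11)² + 5*(-11)) = (((-44 + 0)/15)*2)*(-6 + 121 - 55) = (((1/15)*(-44))*2)*60 = -44/15*2*60 = -88/15*60 = -352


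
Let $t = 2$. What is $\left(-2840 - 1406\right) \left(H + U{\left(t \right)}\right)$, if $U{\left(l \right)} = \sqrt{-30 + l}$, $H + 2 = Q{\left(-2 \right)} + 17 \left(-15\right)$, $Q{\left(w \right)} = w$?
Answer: $1099714 - 8492 i \sqrt{7} \approx 1.0997 \cdot 10^{6} - 22468.0 i$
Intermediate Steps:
$H = -259$ ($H = -2 + \left(-2 + 17 \left(-15\right)\right) = -2 - 257 = -259$)
$\left(-2840 - 1406\right) \left(H + U{\left(t \right)}\right) = \left(-2840 - 1406\right) \left(-259 + \sqrt{-30 + 2}\right) = \left(-2840 - 1406\right) \left(-259 + \sqrt{-28}\right) = - 4246 \left(-259 + 2 i \sqrt{7}\right) = 1099714 - 8492 i \sqrt{7}$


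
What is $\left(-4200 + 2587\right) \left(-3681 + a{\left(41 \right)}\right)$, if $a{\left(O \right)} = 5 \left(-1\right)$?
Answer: $5945518$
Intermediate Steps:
$a{\left(O \right)} = -5$
$\left(-4200 + 2587\right) \left(-3681 + a{\left(41 \right)}\right) = \left(-4200 + 2587\right) \left(-3681 - 5\right) = \left(-1613\right) \left(-3686\right) = 5945518$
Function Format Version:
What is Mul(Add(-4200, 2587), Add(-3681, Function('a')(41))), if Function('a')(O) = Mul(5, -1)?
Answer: 5945518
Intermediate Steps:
Function('a')(O) = -5
Mul(Add(-4200, 2587), Add(-3681, Function('a')(41))) = Mul(Add(-4200, 2587), Add(-3681, -5)) = Mul(-1613, -3686) = 5945518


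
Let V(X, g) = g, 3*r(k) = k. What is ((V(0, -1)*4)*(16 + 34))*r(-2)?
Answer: 400/3 ≈ 133.33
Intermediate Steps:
r(k) = k/3
((V(0, -1)*4)*(16 + 34))*r(-2) = ((-1*4)*(16 + 34))*((1/3)*(-2)) = -4*50*(-2/3) = -200*(-2/3) = 400/3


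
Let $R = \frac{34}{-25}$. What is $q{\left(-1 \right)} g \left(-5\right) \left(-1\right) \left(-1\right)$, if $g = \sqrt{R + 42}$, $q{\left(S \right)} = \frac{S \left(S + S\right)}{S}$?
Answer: $4 \sqrt{254} \approx 63.75$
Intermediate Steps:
$R = - \frac{34}{25}$ ($R = 34 \left(- \frac{1}{25}\right) = - \frac{34}{25} \approx -1.36$)
$q{\left(S \right)} = 2 S$ ($q{\left(S \right)} = \frac{S 2 S}{S} = \frac{2 S^{2}}{S} = 2 S$)
$g = \frac{2 \sqrt{254}}{5}$ ($g = \sqrt{- \frac{34}{25} + 42} = \sqrt{\frac{1016}{25}} = \frac{2 \sqrt{254}}{5} \approx 6.375$)
$q{\left(-1 \right)} g \left(-5\right) \left(-1\right) \left(-1\right) = 2 \left(-1\right) \frac{2 \sqrt{254}}{5} \left(-5\right) \left(-1\right) \left(-1\right) = - 2 \frac{2 \sqrt{254}}{5} \cdot 5 \left(-1\right) = - \frac{4 \sqrt{254}}{5} \left(-5\right) = 4 \sqrt{254}$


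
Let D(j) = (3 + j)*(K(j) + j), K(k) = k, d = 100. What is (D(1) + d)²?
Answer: 11664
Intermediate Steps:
D(j) = 2*j*(3 + j) (D(j) = (3 + j)*(j + j) = (3 + j)*(2*j) = 2*j*(3 + j))
(D(1) + d)² = (2*1*(3 + 1) + 100)² = (2*1*4 + 100)² = (8 + 100)² = 108² = 11664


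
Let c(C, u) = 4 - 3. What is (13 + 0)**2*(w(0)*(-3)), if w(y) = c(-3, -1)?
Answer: -507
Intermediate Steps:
c(C, u) = 1
w(y) = 1
(13 + 0)**2*(w(0)*(-3)) = (13 + 0)**2*(1*(-3)) = 13**2*(-3) = 169*(-3) = -507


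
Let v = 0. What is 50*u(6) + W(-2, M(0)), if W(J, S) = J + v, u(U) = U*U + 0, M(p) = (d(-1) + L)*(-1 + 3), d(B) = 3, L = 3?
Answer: 1798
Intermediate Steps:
M(p) = 12 (M(p) = (3 + 3)*(-1 + 3) = 6*2 = 12)
u(U) = U**2 (u(U) = U**2 + 0 = U**2)
W(J, S) = J (W(J, S) = J + 0 = J)
50*u(6) + W(-2, M(0)) = 50*6**2 - 2 = 50*36 - 2 = 1800 - 2 = 1798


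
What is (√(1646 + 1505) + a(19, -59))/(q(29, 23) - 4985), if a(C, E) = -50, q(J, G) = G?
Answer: 25/2481 - √3151/4962 ≈ -0.0012361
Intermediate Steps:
(√(1646 + 1505) + a(19, -59))/(q(29, 23) - 4985) = (√(1646 + 1505) - 50)/(23 - 4985) = (√3151 - 50)/(-4962) = (-50 + √3151)*(-1/4962) = 25/2481 - √3151/4962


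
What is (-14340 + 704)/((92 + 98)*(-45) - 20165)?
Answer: 13636/28715 ≈ 0.47487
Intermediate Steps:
(-14340 + 704)/((92 + 98)*(-45) - 20165) = -13636/(190*(-45) - 20165) = -13636/(-8550 - 20165) = -13636/(-28715) = -13636*(-1/28715) = 13636/28715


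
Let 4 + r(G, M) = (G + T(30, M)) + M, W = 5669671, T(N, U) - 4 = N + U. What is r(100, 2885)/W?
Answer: 5900/5669671 ≈ 0.0010406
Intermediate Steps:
T(N, U) = 4 + N + U (T(N, U) = 4 + (N + U) = 4 + N + U)
r(G, M) = 30 + G + 2*M (r(G, M) = -4 + ((G + (4 + 30 + M)) + M) = -4 + ((G + (34 + M)) + M) = -4 + ((34 + G + M) + M) = -4 + (34 + G + 2*M) = 30 + G + 2*M)
r(100, 2885)/W = (30 + 100 + 2*2885)/5669671 = (30 + 100 + 5770)*(1/5669671) = 5900*(1/5669671) = 5900/5669671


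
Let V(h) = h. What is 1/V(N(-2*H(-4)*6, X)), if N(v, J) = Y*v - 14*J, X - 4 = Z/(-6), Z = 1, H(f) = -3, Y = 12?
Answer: 3/1135 ≈ 0.0026432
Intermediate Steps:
X = 23/6 (X = 4 + 1/(-6) = 4 + 1*(-⅙) = 4 - ⅙ = 23/6 ≈ 3.8333)
N(v, J) = -14*J + 12*v (N(v, J) = 12*v - 14*J = -14*J + 12*v)
1/V(N(-2*H(-4)*6, X)) = 1/(-14*23/6 + 12*(-2*(-3)*6)) = 1/(-161/3 + 12*(6*6)) = 1/(-161/3 + 12*36) = 1/(-161/3 + 432) = 1/(1135/3) = 3/1135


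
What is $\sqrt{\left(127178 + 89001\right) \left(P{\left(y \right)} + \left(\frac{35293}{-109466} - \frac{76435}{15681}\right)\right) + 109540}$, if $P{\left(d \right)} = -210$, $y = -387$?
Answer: $\frac{i \sqrt{2790842903215150490031138}}{245219478} \approx 6812.6 i$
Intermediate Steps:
$\sqrt{\left(127178 + 89001\right) \left(P{\left(y \right)} + \left(\frac{35293}{-109466} - \frac{76435}{15681}\right)\right) + 109540} = \sqrt{\left(127178 + 89001\right) \left(-210 + \left(\frac{35293}{-109466} - \frac{76435}{15681}\right)\right) + 109540} = \sqrt{216179 \left(-210 + \left(35293 \left(- \frac{1}{109466}\right) - \frac{76435}{15681}\right)\right) + 109540} = \sqrt{216179 \left(-210 - \frac{8920463243}{1716536346}\right) + 109540} = \sqrt{216179 \left(- \frac{369393095903}{1716536346}\right) + 109540} = \sqrt{- \frac{79855030079214637}{1716536346} + 109540} = \sqrt{- \frac{79667000687873797}{1716536346}} = \frac{i \sqrt{2790842903215150490031138}}{245219478}$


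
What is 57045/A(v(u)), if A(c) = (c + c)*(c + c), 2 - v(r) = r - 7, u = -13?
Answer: 57045/1936 ≈ 29.465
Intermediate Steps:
v(r) = 9 - r (v(r) = 2 - (r - 7) = 2 - (-7 + r) = 2 + (7 - r) = 9 - r)
A(c) = 4*c² (A(c) = (2*c)*(2*c) = 4*c²)
57045/A(v(u)) = 57045/((4*(9 - 1*(-13))²)) = 57045/((4*(9 + 13)²)) = 57045/((4*22²)) = 57045/((4*484)) = 57045/1936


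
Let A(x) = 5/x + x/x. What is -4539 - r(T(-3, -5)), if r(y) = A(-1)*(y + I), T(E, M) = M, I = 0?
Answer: -4559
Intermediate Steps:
A(x) = 1 + 5/x (A(x) = 5/x + 1 = 1 + 5/x)
r(y) = -4*y (r(y) = ((5 - 1)/(-1))*(y + 0) = (-1*4)*y = -4*y)
-4539 - r(T(-3, -5)) = -4539 - (-4)*(-5) = -4539 - 1*20 = -4539 - 20 = -4559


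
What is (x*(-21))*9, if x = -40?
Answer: 7560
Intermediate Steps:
(x*(-21))*9 = -40*(-21)*9 = 840*9 = 7560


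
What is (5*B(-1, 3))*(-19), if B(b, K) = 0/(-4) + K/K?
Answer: -95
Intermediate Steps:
B(b, K) = 1 (B(b, K) = 0*(-¼) + 1 = 0 + 1 = 1)
(5*B(-1, 3))*(-19) = (5*1)*(-19) = 5*(-19) = -95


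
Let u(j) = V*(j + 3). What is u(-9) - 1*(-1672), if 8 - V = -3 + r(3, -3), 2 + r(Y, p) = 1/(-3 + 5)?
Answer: 1597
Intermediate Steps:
r(Y, p) = -3/2 (r(Y, p) = -2 + 1/(-3 + 5) = -2 + 1/2 = -2 + ½ = -3/2)
V = 25/2 (V = 8 - (-3 - 3/2) = 8 - 1*(-9/2) = 8 + 9/2 = 25/2 ≈ 12.500)
u(j) = 75/2 + 25*j/2 (u(j) = 25*(j + 3)/2 = 25*(3 + j)/2 = 75/2 + 25*j/2)
u(-9) - 1*(-1672) = (75/2 + (25/2)*(-9)) - 1*(-1672) = (75/2 - 225/2) + 1672 = -75 + 1672 = 1597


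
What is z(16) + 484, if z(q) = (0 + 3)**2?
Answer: 493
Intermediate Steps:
z(q) = 9 (z(q) = 3**2 = 9)
z(16) + 484 = 9 + 484 = 493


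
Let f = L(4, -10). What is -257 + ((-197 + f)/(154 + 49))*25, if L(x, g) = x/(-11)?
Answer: -628156/2233 ≈ -281.31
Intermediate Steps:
L(x, g) = -x/11 (L(x, g) = x*(-1/11) = -x/11)
f = -4/11 (f = -1/11*4 = -4/11 ≈ -0.36364)
-257 + ((-197 + f)/(154 + 49))*25 = -257 + ((-197 - 4/11)/(154 + 49))*25 = -257 - 2171/11/203*25 = -257 - 2171/11*1/203*25 = -257 - 2171/2233*25 = -257 - 54275/2233 = -628156/2233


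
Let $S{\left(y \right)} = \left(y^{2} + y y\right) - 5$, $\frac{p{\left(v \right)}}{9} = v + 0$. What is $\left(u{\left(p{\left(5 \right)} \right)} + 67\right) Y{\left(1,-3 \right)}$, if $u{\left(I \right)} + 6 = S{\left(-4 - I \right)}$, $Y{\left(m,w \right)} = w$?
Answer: $-14574$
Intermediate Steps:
$p{\left(v \right)} = 9 v$ ($p{\left(v \right)} = 9 \left(v + 0\right) = 9 v$)
$S{\left(y \right)} = -5 + 2 y^{2}$ ($S{\left(y \right)} = \left(y^{2} + y^{2}\right) - 5 = 2 y^{2} - 5 = -5 + 2 y^{2}$)
$u{\left(I \right)} = -11 + 2 \left(-4 - I\right)^{2}$ ($u{\left(I \right)} = -6 + \left(-5 + 2 \left(-4 - I\right)^{2}\right) = -11 + 2 \left(-4 - I\right)^{2}$)
$\left(u{\left(p{\left(5 \right)} \right)} + 67\right) Y{\left(1,-3 \right)} = \left(\left(-11 + 2 \left(4 + 9 \cdot 5\right)^{2}\right) + 67\right) \left(-3\right) = \left(\left(-11 + 2 \left(4 + 45\right)^{2}\right) + 67\right) \left(-3\right) = \left(\left(-11 + 2 \cdot 49^{2}\right) + 67\right) \left(-3\right) = \left(\left(-11 + 2 \cdot 2401\right) + 67\right) \left(-3\right) = \left(\left(-11 + 4802\right) + 67\right) \left(-3\right) = \left(4791 + 67\right) \left(-3\right) = 4858 \left(-3\right) = -14574$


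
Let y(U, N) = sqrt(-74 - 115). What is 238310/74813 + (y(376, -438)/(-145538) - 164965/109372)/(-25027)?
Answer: 652327114442185/204782111980772 + 3*I*sqrt(21)/3642379526 ≈ 3.1855 + 3.7744e-9*I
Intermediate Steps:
y(U, N) = 3*I*sqrt(21) (y(U, N) = sqrt(-189) = 3*I*sqrt(21))
238310/74813 + (y(376, -438)/(-145538) - 164965/109372)/(-25027) = 238310/74813 + ((3*I*sqrt(21))/(-145538) - 164965/109372)/(-25027) = 238310*(1/74813) + ((3*I*sqrt(21))*(-1/145538) - 164965*1/109372)*(-1/25027) = 238310/74813 + (-3*I*sqrt(21)/145538 - 164965/109372)*(-1/25027) = 238310/74813 + (-164965/109372 - 3*I*sqrt(21)/145538)*(-1/25027) = 238310/74813 + (164965/2737253044 + 3*I*sqrt(21)/3642379526) = 652327114442185/204782111980772 + 3*I*sqrt(21)/3642379526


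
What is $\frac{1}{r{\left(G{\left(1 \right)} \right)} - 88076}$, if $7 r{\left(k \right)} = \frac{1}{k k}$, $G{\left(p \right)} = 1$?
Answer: $- \frac{7}{616531} \approx -1.1354 \cdot 10^{-5}$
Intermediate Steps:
$r{\left(k \right)} = \frac{1}{7 k^{2}}$ ($r{\left(k \right)} = \frac{\frac{1}{k} \frac{1}{k}}{7} = \frac{1}{7 k^{2}}$)
$\frac{1}{r{\left(G{\left(1 \right)} \right)} - 88076} = \frac{1}{\frac{1}{7 \cdot 1} - 88076} = \frac{1}{\frac{1}{7} \cdot 1 - 88076} = \frac{1}{\frac{1}{7} - 88076} = \frac{1}{- \frac{616531}{7}} = - \frac{7}{616531}$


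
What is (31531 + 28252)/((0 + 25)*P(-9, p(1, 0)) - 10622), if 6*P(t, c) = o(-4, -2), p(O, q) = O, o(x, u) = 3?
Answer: -119566/21219 ≈ -5.6349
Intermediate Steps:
P(t, c) = ½ (P(t, c) = (⅙)*3 = ½)
(31531 + 28252)/((0 + 25)*P(-9, p(1, 0)) - 10622) = (31531 + 28252)/((0 + 25)*(½) - 10622) = 59783/(25*(½) - 10622) = 59783/(25/2 - 10622) = 59783/(-21219/2) = 59783*(-2/21219) = -119566/21219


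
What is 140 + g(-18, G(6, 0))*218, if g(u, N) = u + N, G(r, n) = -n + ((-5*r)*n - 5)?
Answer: -4874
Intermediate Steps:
G(r, n) = -5 - n - 5*n*r (G(r, n) = -n + (-5*n*r - 5) = -n + (-5 - 5*n*r) = -5 - n - 5*n*r)
g(u, N) = N + u
140 + g(-18, G(6, 0))*218 = 140 + ((-5 - 1*0 - 5*0*6) - 18)*218 = 140 + ((-5 + 0 + 0) - 18)*218 = 140 + (-5 - 18)*218 = 140 - 23*218 = 140 - 5014 = -4874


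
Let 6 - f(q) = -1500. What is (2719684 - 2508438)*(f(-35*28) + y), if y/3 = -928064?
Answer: -587831286756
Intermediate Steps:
y = -2784192 (y = 3*(-928064) = -2784192)
f(q) = 1506 (f(q) = 6 - 1*(-1500) = 6 + 1500 = 1506)
(2719684 - 2508438)*(f(-35*28) + y) = (2719684 - 2508438)*(1506 - 2784192) = 211246*(-2782686) = -587831286756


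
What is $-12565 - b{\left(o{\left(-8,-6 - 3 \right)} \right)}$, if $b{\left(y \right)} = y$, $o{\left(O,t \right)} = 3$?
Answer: $-12568$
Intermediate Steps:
$-12565 - b{\left(o{\left(-8,-6 - 3 \right)} \right)} = -12565 - 3 = -12568$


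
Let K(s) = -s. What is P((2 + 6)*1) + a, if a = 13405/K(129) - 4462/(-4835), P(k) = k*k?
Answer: -24319817/623715 ≈ -38.992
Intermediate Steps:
P(k) = k**2
a = -64237577/623715 (a = 13405/((-1*129)) - 4462/(-4835) = 13405/(-129) - 4462*(-1/4835) = 13405*(-1/129) + 4462/4835 = -13405/129 + 4462/4835 = -64237577/623715 ≈ -102.99)
P((2 + 6)*1) + a = ((2 + 6)*1)**2 - 64237577/623715 = (8*1)**2 - 64237577/623715 = 8**2 - 64237577/623715 = 64 - 64237577/623715 = -24319817/623715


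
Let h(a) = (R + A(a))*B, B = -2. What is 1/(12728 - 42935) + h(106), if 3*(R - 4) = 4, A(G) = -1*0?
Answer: -107403/10069 ≈ -10.667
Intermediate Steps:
A(G) = 0
R = 16/3 (R = 4 + (⅓)*4 = 4 + 4/3 = 16/3 ≈ 5.3333)
h(a) = -32/3 (h(a) = (16/3 + 0)*(-2) = (16/3)*(-2) = -32/3)
1/(12728 - 42935) + h(106) = 1/(12728 - 42935) - 32/3 = 1/(-30207) - 32/3 = -1/30207 - 32/3 = -107403/10069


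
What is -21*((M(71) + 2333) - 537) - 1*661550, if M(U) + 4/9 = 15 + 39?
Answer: -2101172/3 ≈ -7.0039e+5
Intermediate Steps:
M(U) = 482/9 (M(U) = -4/9 + (15 + 39) = -4/9 + 54 = 482/9)
-21*((M(71) + 2333) - 537) - 1*661550 = -21*((482/9 + 2333) - 537) - 1*661550 = -21*(21479/9 - 537) - 661550 = -21*16646/9 - 661550 = -116522/3 - 661550 = -2101172/3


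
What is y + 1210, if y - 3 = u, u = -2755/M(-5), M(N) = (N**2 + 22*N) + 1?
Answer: 104647/84 ≈ 1245.8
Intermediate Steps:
M(N) = 1 + N**2 + 22*N
u = 2755/84 (u = -2755/(1 + (-5)**2 + 22*(-5)) = -2755/(1 + 25 - 110) = -2755/(-84) = -2755*(-1/84) = 2755/84 ≈ 32.798)
y = 3007/84 (y = 3 + 2755/84 = 3007/84 ≈ 35.798)
y + 1210 = 3007/84 + 1210 = 104647/84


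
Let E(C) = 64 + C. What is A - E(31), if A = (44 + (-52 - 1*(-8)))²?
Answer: -95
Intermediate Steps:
A = 0 (A = (44 + (-52 + 8))² = (44 - 44)² = 0² = 0)
A - E(31) = 0 - (64 + 31) = 0 - 1*95 = 0 - 95 = -95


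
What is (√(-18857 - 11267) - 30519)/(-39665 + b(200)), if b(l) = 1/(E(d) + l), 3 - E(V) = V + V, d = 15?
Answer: 1759929/2287348 - 173*I*√7531/3431022 ≈ 0.76942 - 0.0043757*I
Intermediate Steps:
E(V) = 3 - 2*V (E(V) = 3 - (V + V) = 3 - 2*V)
b(l) = 1/(-27 + l) (b(l) = 1/((3 - 2*15) + l) = 1/((3 - 30) + l) = 1/(-27 + l))
(√(-18857 - 11267) - 30519)/(-39665 + b(200)) = (√(-18857 - 11267) - 30519)/(-39665 + 1/(-27 + 200)) = (√(-30124) - 30519)/(-39665 + 1/173) = (2*I*√7531 - 30519)/(-39665 + 1/173) = (-30519 + 2*I*√7531)/(-6862044/173) = (-30519 + 2*I*√7531)*(-173/6862044) = 1759929/2287348 - 173*I*√7531/3431022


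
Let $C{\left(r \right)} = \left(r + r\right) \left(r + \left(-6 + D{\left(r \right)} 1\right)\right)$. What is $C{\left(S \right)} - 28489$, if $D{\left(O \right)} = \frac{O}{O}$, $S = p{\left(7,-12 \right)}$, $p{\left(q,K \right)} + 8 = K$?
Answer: $-27489$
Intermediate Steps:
$p{\left(q,K \right)} = -8 + K$
$S = -20$ ($S = -8 - 12 = -20$)
$D{\left(O \right)} = 1$
$C{\left(r \right)} = 2 r \left(-5 + r\right)$ ($C{\left(r \right)} = \left(r + r\right) \left(r + \left(-6 + 1 \cdot 1\right)\right) = 2 r \left(r + \left(-6 + 1\right)\right) = 2 r \left(r - 5\right) = 2 r \left(-5 + r\right)$)
$C{\left(S \right)} - 28489 = 2 \left(-20\right) \left(-5 - 20\right) - 28489 = 2 \left(-20\right) \left(-25\right) - 28489 = 1000 - 28489 = -27489$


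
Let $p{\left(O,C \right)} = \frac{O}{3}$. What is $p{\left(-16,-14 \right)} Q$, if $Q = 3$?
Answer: $-16$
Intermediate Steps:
$p{\left(O,C \right)} = \frac{O}{3}$ ($p{\left(O,C \right)} = O \frac{1}{3} = \frac{O}{3}$)
$p{\left(-16,-14 \right)} Q = \frac{1}{3} \left(-16\right) 3 = \left(- \frac{16}{3}\right) 3 = -16$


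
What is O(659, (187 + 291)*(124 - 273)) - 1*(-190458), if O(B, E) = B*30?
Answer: 210228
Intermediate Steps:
O(B, E) = 30*B
O(659, (187 + 291)*(124 - 273)) - 1*(-190458) = 30*659 - 1*(-190458) = 19770 + 190458 = 210228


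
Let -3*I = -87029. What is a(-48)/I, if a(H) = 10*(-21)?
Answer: -630/87029 ≈ -0.0072390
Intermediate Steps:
a(H) = -210
I = 87029/3 (I = -1/3*(-87029) = 87029/3 ≈ 29010.)
a(-48)/I = -210/87029/3 = -210*3/87029 = -630/87029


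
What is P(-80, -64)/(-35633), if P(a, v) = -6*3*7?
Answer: 126/35633 ≈ 0.0035360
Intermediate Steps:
P(a, v) = -126 (P(a, v) = -18*7 = -126)
P(-80, -64)/(-35633) = -126/(-35633) = -126*(-1/35633) = 126/35633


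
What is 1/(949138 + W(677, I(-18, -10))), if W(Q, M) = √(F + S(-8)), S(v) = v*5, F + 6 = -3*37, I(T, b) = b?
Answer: 949138/900862943201 - I*√157/900862943201 ≈ 1.0536e-6 - 1.3909e-11*I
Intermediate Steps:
F = -117 (F = -6 - 3*37 = -6 - 111 = -117)
S(v) = 5*v
W(Q, M) = I*√157 (W(Q, M) = √(-117 + 5*(-8)) = √(-117 - 40) = √(-157) = I*√157)
1/(949138 + W(677, I(-18, -10))) = 1/(949138 + I*√157)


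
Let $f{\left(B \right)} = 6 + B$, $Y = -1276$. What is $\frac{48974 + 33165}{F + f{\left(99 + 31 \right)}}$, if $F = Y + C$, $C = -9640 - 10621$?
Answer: $- \frac{82139}{21401} \approx -3.8381$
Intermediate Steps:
$C = -20261$ ($C = -9640 - 10621 = -20261$)
$F = -21537$ ($F = -1276 - 20261 = -21537$)
$\frac{48974 + 33165}{F + f{\left(99 + 31 \right)}} = \frac{48974 + 33165}{-21537 + \left(6 + \left(99 + 31\right)\right)} = \frac{82139}{-21537 + \left(6 + 130\right)} = \frac{82139}{-21537 + 136} = \frac{82139}{-21401} = 82139 \left(- \frac{1}{21401}\right) = - \frac{82139}{21401}$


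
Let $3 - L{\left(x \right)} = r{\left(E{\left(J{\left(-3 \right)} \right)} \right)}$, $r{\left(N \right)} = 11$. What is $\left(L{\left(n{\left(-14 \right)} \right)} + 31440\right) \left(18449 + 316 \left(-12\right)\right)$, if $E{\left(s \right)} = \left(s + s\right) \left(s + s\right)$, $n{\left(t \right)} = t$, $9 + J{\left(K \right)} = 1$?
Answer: $460698824$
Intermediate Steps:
$J{\left(K \right)} = -8$ ($J{\left(K \right)} = -9 + 1 = -8$)
$E{\left(s \right)} = 4 s^{2}$ ($E{\left(s \right)} = 2 s 2 s = 4 s^{2}$)
$L{\left(x \right)} = -8$ ($L{\left(x \right)} = 3 - 11 = -8$)
$\left(L{\left(n{\left(-14 \right)} \right)} + 31440\right) \left(18449 + 316 \left(-12\right)\right) = \left(-8 + 31440\right) \left(18449 + 316 \left(-12\right)\right) = 31432 \left(18449 - 3792\right) = 31432 \cdot 14657 = 460698824$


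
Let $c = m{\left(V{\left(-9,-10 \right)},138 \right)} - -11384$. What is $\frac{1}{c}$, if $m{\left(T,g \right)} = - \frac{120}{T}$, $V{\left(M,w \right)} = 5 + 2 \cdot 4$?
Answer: $\frac{13}{147872} \approx 8.7914 \cdot 10^{-5}$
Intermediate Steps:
$V{\left(M,w \right)} = 13$ ($V{\left(M,w \right)} = 5 + 8 = 13$)
$c = \frac{147872}{13}$ ($c = - \frac{120}{13} - -11384 = \left(-120\right) \frac{1}{13} + 11384 = - \frac{120}{13} + 11384 = \frac{147872}{13} \approx 11375.0$)
$\frac{1}{c} = \frac{1}{\frac{147872}{13}} = \frac{13}{147872}$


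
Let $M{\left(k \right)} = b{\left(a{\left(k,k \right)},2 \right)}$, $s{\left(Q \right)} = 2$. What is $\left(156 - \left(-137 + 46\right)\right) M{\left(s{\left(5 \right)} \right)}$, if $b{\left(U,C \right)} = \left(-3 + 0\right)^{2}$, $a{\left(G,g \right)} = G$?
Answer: $2223$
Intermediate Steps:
$b{\left(U,C \right)} = 9$ ($b{\left(U,C \right)} = \left(-3\right)^{2} = 9$)
$M{\left(k \right)} = 9$
$\left(156 - \left(-137 + 46\right)\right) M{\left(s{\left(5 \right)} \right)} = \left(156 - \left(-137 + 46\right)\right) 9 = \left(156 - -91\right) 9 = \left(156 + 91\right) 9 = 247 \cdot 9 = 2223$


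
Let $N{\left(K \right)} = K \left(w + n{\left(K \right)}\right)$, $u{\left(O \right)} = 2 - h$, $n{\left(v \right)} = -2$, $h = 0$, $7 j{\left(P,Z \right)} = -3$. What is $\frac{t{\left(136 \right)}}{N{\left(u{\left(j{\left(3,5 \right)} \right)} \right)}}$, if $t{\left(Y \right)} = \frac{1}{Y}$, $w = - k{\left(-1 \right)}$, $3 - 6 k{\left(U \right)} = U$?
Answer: $- \frac{3}{2176} \approx -0.0013787$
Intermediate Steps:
$j{\left(P,Z \right)} = - \frac{3}{7}$ ($j{\left(P,Z \right)} = \frac{1}{7} \left(-3\right) = - \frac{3}{7}$)
$k{\left(U \right)} = \frac{1}{2} - \frac{U}{6}$
$w = - \frac{2}{3}$ ($w = - (\frac{1}{2} - - \frac{1}{6}) = - (\frac{1}{2} + \frac{1}{6}) = \left(-1\right) \frac{2}{3} = - \frac{2}{3} \approx -0.66667$)
$u{\left(O \right)} = 2$ ($u{\left(O \right)} = 2 - 0 = 2 + 0 = 2$)
$N{\left(K \right)} = - \frac{8 K}{3}$ ($N{\left(K \right)} = K \left(- \frac{2}{3} - 2\right) = K \left(- \frac{8}{3}\right) = - \frac{8 K}{3}$)
$\frac{t{\left(136 \right)}}{N{\left(u{\left(j{\left(3,5 \right)} \right)} \right)}} = \frac{1}{136 \left(\left(- \frac{8}{3}\right) 2\right)} = \frac{1}{136 \left(- \frac{16}{3}\right)} = \frac{1}{136} \left(- \frac{3}{16}\right) = - \frac{3}{2176}$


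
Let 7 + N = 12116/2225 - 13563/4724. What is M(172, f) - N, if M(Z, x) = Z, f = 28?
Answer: 1854392791/10510900 ≈ 176.43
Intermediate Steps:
N = -46517991/10510900 (N = -7 + (12116/2225 - 13563/4724) = -7 + 27058309/10510900 = -46517991/10510900 ≈ -4.4257)
M(172, f) - N = 172 - 1*(-46517991/10510900) = 172 + 46517991/10510900 = 1854392791/10510900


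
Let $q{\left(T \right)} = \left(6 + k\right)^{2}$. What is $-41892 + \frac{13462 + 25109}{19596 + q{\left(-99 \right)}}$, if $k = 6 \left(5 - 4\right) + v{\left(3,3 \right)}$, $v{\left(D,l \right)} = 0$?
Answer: $- \frac{275636503}{6580} \approx -41890.0$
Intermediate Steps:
$k = 6$ ($k = 6 \left(5 - 4\right) + 0 = 6 \cdot 1 + 0 = 6 + 0 = 6$)
$q{\left(T \right)} = 144$ ($q{\left(T \right)} = \left(6 + 6\right)^{2} = 12^{2} = 144$)
$-41892 + \frac{13462 + 25109}{19596 + q{\left(-99 \right)}} = -41892 + \frac{13462 + 25109}{19596 + 144} = -41892 + \frac{38571}{19740} = -41892 + 38571 \cdot \frac{1}{19740} = -41892 + \frac{12857}{6580} = - \frac{275636503}{6580}$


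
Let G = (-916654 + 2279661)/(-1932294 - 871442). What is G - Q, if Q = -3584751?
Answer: 10050694066729/2803736 ≈ 3.5848e+6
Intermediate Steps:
G = -1363007/2803736 (G = 1363007/(-2803736) = 1363007*(-1/2803736) = -1363007/2803736 ≈ -0.48614)
G - Q = -1363007/2803736 - 1*(-3584751) = -1363007/2803736 + 3584751 = 10050694066729/2803736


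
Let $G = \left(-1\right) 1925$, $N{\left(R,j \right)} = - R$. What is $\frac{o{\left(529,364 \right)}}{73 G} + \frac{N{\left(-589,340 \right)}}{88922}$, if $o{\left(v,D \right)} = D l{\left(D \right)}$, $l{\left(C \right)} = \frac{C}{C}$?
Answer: $\frac{7200231}{1785109150} \approx 0.0040335$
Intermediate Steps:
$l{\left(C \right)} = 1$
$G = -1925$
$o{\left(v,D \right)} = D$ ($o{\left(v,D \right)} = D 1 = D$)
$\frac{o{\left(529,364 \right)}}{73 G} + \frac{N{\left(-589,340 \right)}}{88922} = \frac{364}{73 \left(-1925\right)} + \frac{\left(-1\right) \left(-589\right)}{88922} = \frac{364}{-140525} + 589 \cdot \frac{1}{88922} = 364 \left(- \frac{1}{140525}\right) + \frac{589}{88922} = - \frac{52}{20075} + \frac{589}{88922} = \frac{7200231}{1785109150}$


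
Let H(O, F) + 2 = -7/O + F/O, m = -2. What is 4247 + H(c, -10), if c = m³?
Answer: 33977/8 ≈ 4247.1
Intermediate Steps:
c = -8 (c = (-2)³ = -8)
H(O, F) = -2 - 7/O + F/O (H(O, F) = -2 + (-7/O + F/O) = -2 - 7/O + F/O)
4247 + H(c, -10) = 4247 + (-7 - 10 - 2*(-8))/(-8) = 4247 - (-7 - 10 + 16)/8 = 4247 - ⅛*(-1) = 4247 + ⅛ = 33977/8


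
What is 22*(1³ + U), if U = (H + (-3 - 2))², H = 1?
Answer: 374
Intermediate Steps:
U = 16 (U = (1 + (-3 - 2))² = (1 - 5)² = (-4)² = 16)
22*(1³ + U) = 22*(1³ + 16) = 22*(1 + 16) = 22*17 = 374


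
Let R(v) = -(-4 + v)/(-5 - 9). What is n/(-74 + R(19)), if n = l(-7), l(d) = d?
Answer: 98/1021 ≈ 0.095984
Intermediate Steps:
n = -7
R(v) = -2/7 + v/14 (R(v) = -(-4 + v)/(-14) = -(-4 + v)*(-1)/14 = -(2/7 - v/14) = -2/7 + v/14)
n/(-74 + R(19)) = -7/(-74 + (-2/7 + (1/14)*19)) = -7/(-74 + (-2/7 + 19/14)) = -7/(-74 + 15/14) = -7/(-1021/14) = -7*(-14/1021) = 98/1021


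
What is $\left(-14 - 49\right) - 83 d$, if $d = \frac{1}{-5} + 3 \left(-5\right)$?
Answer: $\frac{5993}{5} \approx 1198.6$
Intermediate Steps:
$d = - \frac{76}{5}$ ($d = - \frac{1}{5} - 15 = - \frac{76}{5} \approx -15.2$)
$\left(-14 - 49\right) - 83 d = \left(-14 - 49\right) - - \frac{6308}{5} = -63 + \frac{6308}{5} = \frac{5993}{5}$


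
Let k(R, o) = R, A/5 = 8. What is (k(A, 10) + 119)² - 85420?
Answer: -60139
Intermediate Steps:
A = 40 (A = 5*8 = 40)
(k(A, 10) + 119)² - 85420 = (40 + 119)² - 85420 = 159² - 85420 = 25281 - 85420 = -60139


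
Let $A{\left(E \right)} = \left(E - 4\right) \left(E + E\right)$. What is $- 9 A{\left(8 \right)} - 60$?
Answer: $-636$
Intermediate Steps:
$A{\left(E \right)} = 2 E \left(-4 + E\right)$ ($A{\left(E \right)} = \left(-4 + E\right) 2 E = 2 E \left(-4 + E\right)$)
$- 9 A{\left(8 \right)} - 60 = - 9 \cdot 2 \cdot 8 \left(-4 + 8\right) - 60 = - 9 \cdot 2 \cdot 8 \cdot 4 - 60 = \left(-9\right) 64 - 60 = -576 - 60 = -636$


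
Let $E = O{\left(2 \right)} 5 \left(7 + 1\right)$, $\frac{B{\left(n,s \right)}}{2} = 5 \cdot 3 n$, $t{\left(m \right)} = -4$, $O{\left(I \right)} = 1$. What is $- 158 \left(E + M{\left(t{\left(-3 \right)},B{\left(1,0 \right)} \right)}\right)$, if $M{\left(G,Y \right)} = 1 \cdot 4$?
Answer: $-6952$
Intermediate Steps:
$B{\left(n,s \right)} = 30 n$ ($B{\left(n,s \right)} = 2 \cdot 5 \cdot 3 n = 2 \cdot 15 n = 30 n$)
$M{\left(G,Y \right)} = 4$
$E = 40$ ($E = 1 \cdot 5 \left(7 + 1\right) = 5 \cdot 8 = 40$)
$- 158 \left(E + M{\left(t{\left(-3 \right)},B{\left(1,0 \right)} \right)}\right) = - 158 \left(40 + 4\right) = \left(-158\right) 44 = -6952$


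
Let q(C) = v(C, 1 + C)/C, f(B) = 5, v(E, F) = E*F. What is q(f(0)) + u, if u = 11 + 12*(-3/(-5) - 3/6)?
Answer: 91/5 ≈ 18.200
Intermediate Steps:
u = 61/5 (u = 11 + 12*(-3*(-⅕) - 3*⅙) = 11 + 12*(⅗ - ½) = 11 + 12*(⅒) = 11 + 6/5 = 61/5 ≈ 12.200)
q(C) = 1 + C (q(C) = (C*(1 + C))/C = 1 + C)
q(f(0)) + u = (1 + 5) + 61/5 = 6 + 61/5 = 91/5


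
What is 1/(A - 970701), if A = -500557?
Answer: -1/1471258 ≈ -6.7969e-7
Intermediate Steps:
1/(A - 970701) = 1/(-500557 - 970701) = 1/(-1471258) = -1/1471258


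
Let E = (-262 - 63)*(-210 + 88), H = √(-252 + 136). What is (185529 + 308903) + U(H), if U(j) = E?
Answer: 534082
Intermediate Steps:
H = 2*I*√29 (H = √(-116) = 2*I*√29 ≈ 10.77*I)
E = 39650 (E = -325*(-122) = 39650)
U(j) = 39650
(185529 + 308903) + U(H) = (185529 + 308903) + 39650 = 494432 + 39650 = 534082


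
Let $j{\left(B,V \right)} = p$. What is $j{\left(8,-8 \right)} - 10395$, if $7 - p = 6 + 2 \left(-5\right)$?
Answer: $-10384$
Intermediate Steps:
$p = 11$ ($p = 7 - \left(6 + 2 \left(-5\right)\right) = 7 - \left(6 - 10\right) = 7 - -4 = 7 + 4 = 11$)
$j{\left(B,V \right)} = 11$
$j{\left(8,-8 \right)} - 10395 = 11 - 10395 = -10384$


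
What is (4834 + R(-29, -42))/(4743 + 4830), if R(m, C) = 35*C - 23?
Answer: 3341/9573 ≈ 0.34900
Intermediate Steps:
R(m, C) = -23 + 35*C
(4834 + R(-29, -42))/(4743 + 4830) = (4834 + (-23 + 35*(-42)))/(4743 + 4830) = (4834 + (-23 - 1470))/9573 = (4834 - 1493)*(1/9573) = 3341*(1/9573) = 3341/9573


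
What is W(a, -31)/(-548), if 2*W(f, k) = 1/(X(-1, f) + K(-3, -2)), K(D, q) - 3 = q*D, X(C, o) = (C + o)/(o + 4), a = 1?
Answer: -1/9864 ≈ -0.00010138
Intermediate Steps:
X(C, o) = (C + o)/(4 + o)
K(D, q) = 3 + D*q (K(D, q) = 3 + q*D = 3 + D*q)
W(f, k) = 1/(2*(9 + (-1 + f)/(4 + f))) (W(f, k) = 1/(2*((-1 + f)/(4 + f) + (3 - 3*(-2)))) = 1/(2*((-1 + f)/(4 + f) + (3 + 6))) = 1/(2*((-1 + f)/(4 + f) + 9)) = 1/(2*(9 + (-1 + f)/(4 + f))))
W(a, -31)/(-548) = ((4 + 1)/(10*(7 + 2*1)))/(-548) = ((1/10)*5/(7 + 2))*(-1/548) = ((1/10)*5/9)*(-1/548) = ((1/10)*(1/9)*5)*(-1/548) = (1/18)*(-1/548) = -1/9864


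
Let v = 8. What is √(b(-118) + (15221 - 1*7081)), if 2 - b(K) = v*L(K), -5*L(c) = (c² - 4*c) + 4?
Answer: √31182 ≈ 176.58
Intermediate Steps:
L(c) = -⅘ - c²/5 + 4*c/5 (L(c) = -((c² - 4*c) + 4)/5 = -(4 + c² - 4*c)/5 = -⅘ - c²/5 + 4*c/5)
b(K) = 42/5 - 32*K/5 + 8*K²/5 (b(K) = 2 - 8*(-⅘ - K²/5 + 4*K/5) = 2 - (-32/5 - 8*K²/5 + 32*K/5) = 2 + (32/5 - 32*K/5 + 8*K²/5) = 42/5 - 32*K/5 + 8*K²/5)
√(b(-118) + (15221 - 1*7081)) = √((42/5 - 32/5*(-118) + (8/5)*(-118)²) + (15221 - 1*7081)) = √((42/5 + 3776/5 + (8/5)*13924) + (15221 - 7081)) = √((42/5 + 3776/5 + 111392/5) + 8140) = √(23042 + 8140) = √31182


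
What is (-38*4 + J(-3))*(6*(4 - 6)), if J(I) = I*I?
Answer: 1716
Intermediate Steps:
J(I) = I²
(-38*4 + J(-3))*(6*(4 - 6)) = (-38*4 + (-3)²)*(6*(4 - 6)) = (-152 + 9)*(6*(-2)) = -143*(-12) = 1716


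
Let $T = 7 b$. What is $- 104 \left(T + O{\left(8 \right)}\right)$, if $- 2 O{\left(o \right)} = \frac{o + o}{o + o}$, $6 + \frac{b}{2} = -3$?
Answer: $13156$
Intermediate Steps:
$b = -18$ ($b = -12 + 2 \left(-3\right) = -12 - 6 = -18$)
$T = -126$ ($T = 7 \left(-18\right) = -126$)
$O{\left(o \right)} = - \frac{1}{2}$ ($O{\left(o \right)} = - \frac{\left(o + o\right) \frac{1}{o + o}}{2} = - \frac{2 o \frac{1}{2 o}}{2} = \left(- \frac{1}{2}\right) 1 = - \frac{1}{2}$)
$- 104 \left(T + O{\left(8 \right)}\right) = - 104 \left(-126 - \frac{1}{2}\right) = \left(-104\right) \left(- \frac{253}{2}\right) = 13156$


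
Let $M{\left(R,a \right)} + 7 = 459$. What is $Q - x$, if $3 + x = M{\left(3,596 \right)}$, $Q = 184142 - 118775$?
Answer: $64918$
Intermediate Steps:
$M{\left(R,a \right)} = 452$ ($M{\left(R,a \right)} = -7 + 459 = 452$)
$Q = 65367$
$x = 449$ ($x = -3 + 452 = 449$)
$Q - x = 65367 - 449 = 64918$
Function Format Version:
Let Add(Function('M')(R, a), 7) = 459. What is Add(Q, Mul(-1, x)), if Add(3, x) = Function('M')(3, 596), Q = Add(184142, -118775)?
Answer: 64918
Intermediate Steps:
Function('M')(R, a) = 452 (Function('M')(R, a) = Add(-7, 459) = 452)
Q = 65367
x = 449 (x = Add(-3, 452) = 449)
Add(Q, Mul(-1, x)) = Add(65367, Mul(-1, 449)) = Add(65367, -449) = 64918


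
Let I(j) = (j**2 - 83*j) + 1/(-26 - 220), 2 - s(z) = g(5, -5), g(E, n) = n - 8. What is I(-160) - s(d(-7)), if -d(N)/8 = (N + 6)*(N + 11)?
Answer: 9560789/246 ≈ 38865.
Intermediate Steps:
d(N) = -8*(6 + N)*(11 + N) (d(N) = -8*(N + 6)*(N + 11) = -8*(6 + N)*(11 + N))
g(E, n) = -8 + n
s(z) = 15 (s(z) = 2 - (-8 - 5) = 2 - 1*(-13) = 2 + 13 = 15)
I(j) = -1/246 + j**2 - 83*j (I(j) = (j**2 - 83*j) + 1/(-246) = (j**2 - 83*j) - 1/246 = -1/246 + j**2 - 83*j)
I(-160) - s(d(-7)) = (-1/246 + (-160)**2 - 83*(-160)) - 1*15 = (-1/246 + 25600 + 13280) - 15 = 9564479/246 - 15 = 9560789/246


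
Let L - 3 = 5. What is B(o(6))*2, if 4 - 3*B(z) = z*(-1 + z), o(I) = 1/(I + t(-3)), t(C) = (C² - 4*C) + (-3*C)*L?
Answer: 78604/29403 ≈ 2.6733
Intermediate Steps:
L = 8 (L = 3 + 5 = 8)
t(C) = C² - 28*C (t(C) = (C² - 4*C) - 3*C*8 = (C² - 4*C) - 24*C = C² - 28*C)
o(I) = 1/(93 + I) (o(I) = 1/(I - 3*(-28 - 3)) = 1/(I - 3*(-31)) = 1/(I + 93) = 1/(93 + I))
B(z) = 4/3 - z*(-1 + z)/3
B(o(6))*2 = (4/3 - 1/(3*(93 + 6)²) + 1/(3*(93 + 6)))*2 = (4/3 - (1/99)²/3 + (⅓)/99)*2 = (4/3 - (1/99)²/3 + (⅓)*(1/99))*2 = (4/3 - ⅓*1/9801 + 1/297)*2 = (4/3 - 1/29403 + 1/297)*2 = (39302/29403)*2 = 78604/29403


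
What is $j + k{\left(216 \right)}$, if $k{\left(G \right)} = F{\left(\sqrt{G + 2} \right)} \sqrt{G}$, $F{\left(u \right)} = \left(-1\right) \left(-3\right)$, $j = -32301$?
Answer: $-32301 + 18 \sqrt{6} \approx -32257.0$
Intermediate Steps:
$F{\left(u \right)} = 3$
$k{\left(G \right)} = 3 \sqrt{G}$
$j + k{\left(216 \right)} = -32301 + 3 \sqrt{216} = -32301 + 3 \cdot 6 \sqrt{6} = -32301 + 18 \sqrt{6}$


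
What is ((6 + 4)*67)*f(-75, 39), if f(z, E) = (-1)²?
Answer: 670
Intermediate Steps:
f(z, E) = 1
((6 + 4)*67)*f(-75, 39) = ((6 + 4)*67)*1 = (10*67)*1 = 670*1 = 670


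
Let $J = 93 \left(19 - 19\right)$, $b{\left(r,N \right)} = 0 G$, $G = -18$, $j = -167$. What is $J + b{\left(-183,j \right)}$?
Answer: $0$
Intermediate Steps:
$b{\left(r,N \right)} = 0$ ($b{\left(r,N \right)} = 0 \left(-18\right) = 0$)
$J = 0$ ($J = 93 \cdot 0 = 0$)
$J + b{\left(-183,j \right)} = 0 + 0 = 0$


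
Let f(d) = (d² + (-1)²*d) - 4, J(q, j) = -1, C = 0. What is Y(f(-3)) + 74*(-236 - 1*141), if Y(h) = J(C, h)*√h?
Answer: -27898 - √2 ≈ -27899.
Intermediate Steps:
f(d) = -4 + d + d² (f(d) = (d² + 1*d) - 4 = (d² + d) - 4 = (d + d²) - 4 = -4 + d + d²)
Y(h) = -√h
Y(f(-3)) + 74*(-236 - 1*141) = -√(-4 - 3 + (-3)²) + 74*(-236 - 1*141) = -√(-4 - 3 + 9) + 74*(-236 - 141) = -√2 + 74*(-377) = -√2 - 27898 = -27898 - √2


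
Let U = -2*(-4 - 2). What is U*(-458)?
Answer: -5496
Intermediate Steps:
U = 12 (U = -2*(-6) = 12)
U*(-458) = 12*(-458) = -5496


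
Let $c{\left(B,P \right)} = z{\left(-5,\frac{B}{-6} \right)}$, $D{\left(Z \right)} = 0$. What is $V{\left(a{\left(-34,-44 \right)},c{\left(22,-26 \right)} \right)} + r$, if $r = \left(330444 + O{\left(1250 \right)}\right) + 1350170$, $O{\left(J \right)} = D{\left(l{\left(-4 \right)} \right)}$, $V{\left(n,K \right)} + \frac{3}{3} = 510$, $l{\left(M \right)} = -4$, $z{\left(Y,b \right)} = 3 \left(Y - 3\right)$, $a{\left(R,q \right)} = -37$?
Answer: $1681123$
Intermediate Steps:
$z{\left(Y,b \right)} = -9 + 3 Y$ ($z{\left(Y,b \right)} = 3 \left(-3 + Y\right) = -9 + 3 Y$)
$c{\left(B,P \right)} = -24$ ($c{\left(B,P \right)} = -9 + 3 \left(-5\right) = -9 - 15 = -24$)
$V{\left(n,K \right)} = 509$ ($V{\left(n,K \right)} = -1 + 510 = 509$)
$O{\left(J \right)} = 0$
$r = 1680614$ ($r = \left(330444 + 0\right) + 1350170 = 330444 + 1350170 = 1680614$)
$V{\left(a{\left(-34,-44 \right)},c{\left(22,-26 \right)} \right)} + r = 509 + 1680614 = 1681123$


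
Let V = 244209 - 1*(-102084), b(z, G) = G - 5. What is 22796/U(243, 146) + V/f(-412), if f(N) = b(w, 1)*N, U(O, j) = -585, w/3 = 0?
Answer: 165013597/964080 ≈ 171.16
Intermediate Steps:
w = 0 (w = 3*0 = 0)
b(z, G) = -5 + G
V = 346293 (V = 244209 + 102084 = 346293)
f(N) = -4*N (f(N) = (-5 + 1)*N = -4*N)
22796/U(243, 146) + V/f(-412) = 22796/(-585) + 346293/((-4*(-412))) = 22796*(-1/585) + 346293/1648 = -22796/585 + 346293*(1/1648) = -22796/585 + 346293/1648 = 165013597/964080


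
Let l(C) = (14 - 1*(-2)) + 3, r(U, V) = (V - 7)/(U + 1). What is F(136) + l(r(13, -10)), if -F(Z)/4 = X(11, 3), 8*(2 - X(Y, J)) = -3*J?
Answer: 13/2 ≈ 6.5000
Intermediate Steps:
X(Y, J) = 2 + 3*J/8 (X(Y, J) = 2 - (-3)*J/8 = 2 + 3*J/8)
r(U, V) = (-7 + V)/(1 + U)
F(Z) = -25/2 (F(Z) = -4*(2 + (3/8)*3) = -4*(2 + 9/8) = -4*25/8 = -25/2)
l(C) = 19 (l(C) = (14 + 2) + 3 = 16 + 3 = 19)
F(136) + l(r(13, -10)) = -25/2 + 19 = 13/2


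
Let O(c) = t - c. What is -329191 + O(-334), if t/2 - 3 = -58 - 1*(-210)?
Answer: -328547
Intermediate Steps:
t = 310 (t = 6 + 2*(-58 - 1*(-210)) = 6 + 2*(-58 + 210) = 6 + 2*152 = 6 + 304 = 310)
O(c) = 310 - c
-329191 + O(-334) = -329191 + (310 - 1*(-334)) = -329191 + (310 + 334) = -329191 + 644 = -328547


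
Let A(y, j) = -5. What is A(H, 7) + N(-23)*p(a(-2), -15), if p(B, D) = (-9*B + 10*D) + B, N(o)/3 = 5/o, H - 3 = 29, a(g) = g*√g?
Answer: 2135/23 - 240*I*√2/23 ≈ 92.826 - 14.757*I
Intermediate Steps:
a(g) = g^(3/2)
H = 32 (H = 3 + 29 = 32)
N(o) = 15/o (N(o) = 3*(5/o) = 15/o)
p(B, D) = -8*B + 10*D
A(H, 7) + N(-23)*p(a(-2), -15) = -5 + (15/(-23))*(-(-16)*I*√2 + 10*(-15)) = -5 + (15*(-1/23))*(-(-16)*I*√2 - 150) = -5 - 15*(16*I*√2 - 150)/23 = -5 - 15*(-150 + 16*I*√2)/23 = -5 + (2250/23 - 240*I*√2/23) = 2135/23 - 240*I*√2/23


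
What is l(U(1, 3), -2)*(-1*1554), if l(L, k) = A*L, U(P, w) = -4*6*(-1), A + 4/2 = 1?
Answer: 37296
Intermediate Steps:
A = -1 (A = -2 + 1 = -1)
U(P, w) = 24 (U(P, w) = -24*(-1) = 24)
l(L, k) = -L
l(U(1, 3), -2)*(-1*1554) = (-1*24)*(-1*1554) = -24*(-1554) = 37296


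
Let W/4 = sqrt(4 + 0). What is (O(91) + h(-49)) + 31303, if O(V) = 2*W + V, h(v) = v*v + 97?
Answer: 33908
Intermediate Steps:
h(v) = 97 + v**2 (h(v) = v**2 + 97 = 97 + v**2)
W = 8 (W = 4*sqrt(4 + 0) = 4*sqrt(4) = 4*2 = 8)
O(V) = 16 + V (O(V) = 2*8 + V = 16 + V)
(O(91) + h(-49)) + 31303 = ((16 + 91) + (97 + (-49)**2)) + 31303 = (107 + (97 + 2401)) + 31303 = (107 + 2498) + 31303 = 2605 + 31303 = 33908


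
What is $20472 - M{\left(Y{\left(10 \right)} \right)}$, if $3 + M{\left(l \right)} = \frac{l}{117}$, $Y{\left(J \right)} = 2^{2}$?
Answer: $\frac{2395571}{117} \approx 20475.0$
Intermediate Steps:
$Y{\left(J \right)} = 4$
$M{\left(l \right)} = -3 + \frac{l}{117}$
$20472 - M{\left(Y{\left(10 \right)} \right)} = 20472 - \left(-3 + \frac{1}{117} \cdot 4\right) = 20472 - \left(-3 + \frac{4}{117}\right) = 20472 - - \frac{347}{117} = 20472 + \frac{347}{117} = \frac{2395571}{117}$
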